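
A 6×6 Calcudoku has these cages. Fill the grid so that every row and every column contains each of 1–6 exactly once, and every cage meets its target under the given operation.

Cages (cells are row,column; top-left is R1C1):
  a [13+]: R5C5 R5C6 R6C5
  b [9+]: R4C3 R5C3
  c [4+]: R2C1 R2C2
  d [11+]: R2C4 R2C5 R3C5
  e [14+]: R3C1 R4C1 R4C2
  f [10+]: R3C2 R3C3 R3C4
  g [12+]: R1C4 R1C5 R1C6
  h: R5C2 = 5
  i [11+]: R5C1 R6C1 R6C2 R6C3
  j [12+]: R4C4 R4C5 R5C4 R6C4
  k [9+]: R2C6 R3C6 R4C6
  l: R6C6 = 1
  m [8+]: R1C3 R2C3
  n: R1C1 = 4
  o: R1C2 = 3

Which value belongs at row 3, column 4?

Cage n is given; hence R1C1 = 4.
O is a freebie; hence R1C2 = 3.
Column 2 now contains 3; hence R2C2 = 1.
Cage h is given, which forces R5C2 = 5.
Cage l is a single given cell; hence R6C6 = 1.
Row 2 now contains 1, so R2C1 = 3.
Cage e has sum 14, leaving R4C2 = 6.
Column 1 now contains 3, leaving R6C1 = 5.
Column 1 now contains 5, so R3C1 = 6.
Column 1 now contains 5, which forces R4C1 = 2.
Cage i needs sum 11, leaving R5C1 = 1.
The 4 cells of cage i must have sum 11; hence R6C2 = 2.
The 4 cells of cage i must have sum 11; hence R6C3 = 3.
Column 2 now contains 2; hence R3C2 = 4.
3 is placed in column 3, so R4C3 = 5.
Cage b's pair has sum 9, so R5C3 = 4.
Column 3 already has 5, leaving R3C3 = 1.
The 3 cells of cage f must have sum 10, which forces R3C4 = 5.
The 3 cells of cage a must have sum 13, leaving R6C5 = 4.
Cage j has sum 12, so R5C4 = 2.
Row 6 now contains 4, so R6C4 = 6.
Column 4 already has 6; hence R1C4 = 1.
Column 4 already has 6, which forces R2C4 = 4.
Cage d needs sum 11; hence R2C5 = 5.
Row 2 already has 4; hence R2C6 = 2.
Cage d needs sum 11, which forces R3C5 = 2.
2 is placed in column 6, which forces R3C6 = 3.
1 is placed in column 4; hence R4C4 = 3.
Row 4 already has 3; hence R4C5 = 1.
Column 6 already has 3, which forces R4C6 = 4.
Column 6 already has 3; hence R5C6 = 6.
Cage m's pair has sum 8, leaving R1C3 = 2.
5 is placed in column 5, leaving R1C5 = 6.
6 is placed in column 6, which forces R1C6 = 5.
Row 2 already has 2, so R2C3 = 6.
Row 5 already has 6; hence R5C5 = 3.
Completed grid: 4 3 2 1 6 5 / 3 1 6 4 5 2 / 6 4 1 5 2 3 / 2 6 5 3 1 4 / 1 5 4 2 3 6 / 5 2 3 6 4 1.

5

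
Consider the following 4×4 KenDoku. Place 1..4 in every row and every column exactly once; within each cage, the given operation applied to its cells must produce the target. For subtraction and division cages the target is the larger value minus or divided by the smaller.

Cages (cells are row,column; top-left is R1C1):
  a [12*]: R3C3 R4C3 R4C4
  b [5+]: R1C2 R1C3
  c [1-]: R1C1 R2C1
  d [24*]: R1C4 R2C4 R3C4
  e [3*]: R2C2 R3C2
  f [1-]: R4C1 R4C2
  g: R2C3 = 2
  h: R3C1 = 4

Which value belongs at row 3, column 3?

3

G is a freebie, so R2C3 = 2.
H is a freebie; hence R3C1 = 4.
Cage c needs two cells with difference 1, which forces R1C1 = 2.
Cage d needs product 24; hence R3C4 = 2.
In row 1, 3 can only go at R1C4, so R1C4 = 3.
3 is placed in column 4; hence R2C4 = 4.
Column 4 now contains 4, which forces R4C4 = 1.
The 3 cells of cage a must have product 12; hence R3C3 = 3.
Row 4 already has 1; hence R4C1 = 3.
The 3 cells of cage a must have product 12, leaving R4C3 = 4.
Cage b needs two cells with sum 5, so R1C2 = 4.
Column 3 now contains 4, leaving R1C3 = 1.
Column 1 already has 3, so R2C1 = 1.
The two cells of cage e must have product 3, which forces R2C2 = 3.
Row 3 already has 3, leaving R3C2 = 1.
Row 4 already has 4, so R4C2 = 2.
The full grid is 2 4 1 3 / 1 3 2 4 / 4 1 3 2 / 3 2 4 1.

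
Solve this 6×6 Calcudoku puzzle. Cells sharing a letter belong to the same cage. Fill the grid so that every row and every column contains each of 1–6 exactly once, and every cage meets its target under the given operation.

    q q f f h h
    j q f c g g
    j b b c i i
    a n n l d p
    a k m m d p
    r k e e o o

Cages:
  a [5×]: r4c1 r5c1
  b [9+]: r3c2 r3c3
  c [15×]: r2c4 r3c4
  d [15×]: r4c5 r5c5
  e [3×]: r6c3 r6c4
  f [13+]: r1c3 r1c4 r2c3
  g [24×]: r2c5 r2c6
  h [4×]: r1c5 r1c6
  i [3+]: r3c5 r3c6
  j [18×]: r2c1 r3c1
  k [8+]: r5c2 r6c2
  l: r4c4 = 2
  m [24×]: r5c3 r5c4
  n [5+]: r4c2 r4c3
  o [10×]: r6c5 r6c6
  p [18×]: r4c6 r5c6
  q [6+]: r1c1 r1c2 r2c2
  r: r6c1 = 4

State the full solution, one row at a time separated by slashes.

L is a freebie, leaving r4c4 = 2.
R is a freebie, leaving r6c1 = 4.
Row 2 needs a 1, and only r2c2 is open for it.
1 is placed in column 2; hence r4c2 = 4.
Cage n's pair has sum 5, so r4c3 = 1.
1 is placed in column 3, which forces r6c3 = 3.
Row 6 already has 3, which forces r6c4 = 1.
1 is placed in row 4, so r4c1 = 5.
Row 4 now contains 5, which forces r4c5 = 3.
Row 4 now contains 3, so r4c6 = 6.
Cage a's pair has product 5, which forces r5c1 = 1.
Column 5 now contains 3, leaving r5c5 = 5.
Column 6 now contains 6, leaving r5c6 = 3.
Column 5 now contains 5, so r6c5 = 2.
Row 6 now contains 2, so r6c6 = 5.
Cage g's pair has product 24, leaving r2c5 = 6.
Column 6 now contains 6, which forces r2c6 = 4.
Column 5 now contains 2; hence r3c5 = 1.
The two cells of cage i must have sum 3; hence r3c6 = 2.
Cage k's pair has sum 8, leaving r5c2 = 2.
Row 6 now contains 5, leaving r6c2 = 6.
Cage q needs sum 6, leaving r1c1 = 2.
2 is placed in column 2; hence r1c2 = 3.
Column 5 already has 1; hence r1c5 = 4.
4 is placed in column 6, leaving r1c6 = 1.
Row 2 already has 6, leaving r2c1 = 3.
Row 2 now contains 3, so r2c4 = 5.
Cage j's pair has product 18, which forces r3c1 = 6.
3 is placed in column 2, so r3c2 = 5.
Row 3 now contains 6, leaving r3c3 = 4.
Column 4 now contains 5, which forces r3c4 = 3.
Column 3 already has 4, so r5c3 = 6.
Row 5 already has 6, leaving r5c4 = 4.
Column 3 now contains 6, which forces r1c3 = 5.
Column 4 now contains 5, which forces r1c4 = 6.
5 is placed in row 2, leaving r2c3 = 2.

2 3 5 6 4 1 / 3 1 2 5 6 4 / 6 5 4 3 1 2 / 5 4 1 2 3 6 / 1 2 6 4 5 3 / 4 6 3 1 2 5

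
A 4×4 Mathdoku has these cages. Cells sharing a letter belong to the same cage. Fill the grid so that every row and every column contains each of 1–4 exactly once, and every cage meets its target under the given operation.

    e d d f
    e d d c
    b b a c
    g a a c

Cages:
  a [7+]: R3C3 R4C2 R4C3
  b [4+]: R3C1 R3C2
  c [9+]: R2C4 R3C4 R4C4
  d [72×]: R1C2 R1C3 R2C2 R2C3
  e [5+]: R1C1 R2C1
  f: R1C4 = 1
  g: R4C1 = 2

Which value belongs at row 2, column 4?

2

F is a freebie, so R1C4 = 1.
Cage g is a single given cell, so R4C1 = 2.
Cage e needs two cells with sum 5; hence R1C1 = 4.
The two cells of cage e must have sum 5, which forces R2C1 = 1.
Column 1 now contains 1, which forces R3C1 = 3.
3 is placed in row 3, so R3C2 = 1.
3 is placed in row 3; hence R3C3 = 2.
Row 3 already has 2, which forces R3C4 = 4.
Column 4 now contains 4; hence R4C4 = 3.
Cage d has product 72, so R1C2 = 2.
Column 3 already has 2; hence R1C3 = 3.
Cage d needs product 72, so R2C2 = 3.
Cage d has product 72, leaving R2C3 = 4.
Column 4 now contains 3; hence R2C4 = 2.
Row 4 now contains 3, leaving R4C2 = 4.
Cage a needs sum 7, so R4C3 = 1.
The full grid is 4 2 3 1 / 1 3 4 2 / 3 1 2 4 / 2 4 1 3.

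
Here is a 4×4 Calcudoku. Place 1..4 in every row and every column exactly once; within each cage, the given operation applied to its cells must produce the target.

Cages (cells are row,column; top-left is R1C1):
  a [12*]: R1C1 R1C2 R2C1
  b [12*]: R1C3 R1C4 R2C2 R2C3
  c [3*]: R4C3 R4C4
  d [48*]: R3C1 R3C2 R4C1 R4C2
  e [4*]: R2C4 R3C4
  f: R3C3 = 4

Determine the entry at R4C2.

F is a freebie, which forces R3C3 = 4.
Row 3 now contains 4; hence R3C4 = 1.
1 is placed in column 4, which forces R4C4 = 3.
1 is placed in column 4; hence R2C4 = 4.
Row 4 already has 3, leaving R4C3 = 1.
Column 3 already has 1, so R1C3 = 3.
Column 4 already has 4; hence R1C4 = 2.
Cage b has product 12, leaving R2C2 = 1.
Cage b needs product 12; hence R2C3 = 2.
Cage a has product 12; hence R1C1 = 1.
1 is placed in column 2, which forces R1C2 = 4.
2 is placed in row 2, leaving R2C1 = 3.
3 is placed in column 1, leaving R3C1 = 2.
Row 3 now contains 2; hence R3C2 = 3.
Column 1 now contains 2; hence R4C1 = 4.
Column 2 now contains 4, which forces R4C2 = 2.
Completed grid: 1 4 3 2 / 3 1 2 4 / 2 3 4 1 / 4 2 1 3.

2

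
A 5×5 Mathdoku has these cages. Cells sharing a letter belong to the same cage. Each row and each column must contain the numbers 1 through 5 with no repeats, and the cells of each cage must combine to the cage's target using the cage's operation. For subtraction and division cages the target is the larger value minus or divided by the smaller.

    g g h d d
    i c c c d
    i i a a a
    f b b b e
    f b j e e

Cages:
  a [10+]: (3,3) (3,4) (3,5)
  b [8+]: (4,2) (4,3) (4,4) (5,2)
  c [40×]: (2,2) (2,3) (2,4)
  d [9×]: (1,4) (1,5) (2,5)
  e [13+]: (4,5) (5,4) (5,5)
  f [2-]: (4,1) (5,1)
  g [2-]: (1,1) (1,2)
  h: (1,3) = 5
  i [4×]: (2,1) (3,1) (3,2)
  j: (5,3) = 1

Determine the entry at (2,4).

Cage h is a single given cell, which forces (1,3) = 5.
The 3 cells of cage d must have product 9; hence (1,4) = 3.
Cage d has product 9, leaving (1,5) = 1.
Cage d needs product 9; hence (2,5) = 3.
J is a freebie, leaving (5,3) = 1.
3 is placed in column 5, which forces (5,5) = 5.
Cage a needs sum 10, which forces (3,3) = 3.
The 3 cells of cage a must have sum 10; hence (3,4) = 5.
Cage a has sum 10, leaving (3,5) = 2.
Column 3 now contains 3, which forces (4,3) = 2.
2 is placed in row 4, which forces (4,4) = 1.
Column 5 now contains 5; hence (4,5) = 4.
Row 5 now contains 1, leaving (5,2) = 2.
Row 5 now contains 5, so (5,4) = 4.
The two cells of cage g must have difference 2, so (1,1) = 2.
2 is placed in column 2; hence (1,2) = 4.
Cage i has product 4; hence (2,1) = 1.
The 3 cells of cage c must have product 40; hence (2,2) = 5.
2 is placed in column 3; hence (2,3) = 4.
Column 4 now contains 4, which forces (2,4) = 2.
Cage i needs product 4, leaving (3,1) = 4.
2 is placed in row 3; hence (3,2) = 1.
Row 4 already has 4; hence (4,1) = 5.
1 is placed in row 4, leaving (4,2) = 3.
Row 5 now contains 4, which forces (5,1) = 3.
Completed grid: 2 4 5 3 1 / 1 5 4 2 3 / 4 1 3 5 2 / 5 3 2 1 4 / 3 2 1 4 5.

2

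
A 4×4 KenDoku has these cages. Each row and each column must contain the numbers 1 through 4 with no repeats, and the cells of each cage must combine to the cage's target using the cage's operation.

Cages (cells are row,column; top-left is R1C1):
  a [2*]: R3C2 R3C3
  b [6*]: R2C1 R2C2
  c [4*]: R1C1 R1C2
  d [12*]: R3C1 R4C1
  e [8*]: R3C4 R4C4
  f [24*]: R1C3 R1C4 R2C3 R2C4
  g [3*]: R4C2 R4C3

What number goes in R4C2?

1

In row 3, 3 can only go at R3C1, so R3C1 = 3.
3 is placed in column 1, which forces R2C1 = 2.
Cage b's pair has product 6, so R2C2 = 3.
3 is placed in column 1, so R4C1 = 4.
3 is placed in column 2; hence R4C2 = 1.
1 is placed in row 4, so R4C3 = 3.
4 is placed in row 4, so R4C4 = 2.
Column 1 already has 4, which forces R1C1 = 1.
Column 2 now contains 1, which forces R1C2 = 4.
The 4 cells of cage f must have product 24; hence R1C3 = 2.
Cage f needs product 24; hence R1C4 = 3.
Column 2 now contains 1; hence R3C2 = 2.
Cage a's pair has product 2, so R3C3 = 1.
Column 4 now contains 2, leaving R3C4 = 4.
1 is placed in column 3, which forces R2C3 = 4.
Column 4 now contains 4, leaving R2C4 = 1.
Completed grid: 1 4 2 3 / 2 3 4 1 / 3 2 1 4 / 4 1 3 2.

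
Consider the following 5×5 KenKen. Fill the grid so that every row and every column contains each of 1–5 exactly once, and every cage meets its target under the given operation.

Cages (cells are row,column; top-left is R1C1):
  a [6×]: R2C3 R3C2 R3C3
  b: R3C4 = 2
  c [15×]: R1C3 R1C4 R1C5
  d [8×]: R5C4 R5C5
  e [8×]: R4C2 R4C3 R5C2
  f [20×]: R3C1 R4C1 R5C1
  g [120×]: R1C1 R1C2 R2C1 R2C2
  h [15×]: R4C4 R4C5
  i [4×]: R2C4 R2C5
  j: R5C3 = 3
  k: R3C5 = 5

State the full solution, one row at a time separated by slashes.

2 4 5 3 1 / 3 5 2 1 4 / 4 3 1 2 5 / 1 2 4 5 3 / 5 1 3 4 2

B is a freebie, which forces R3C4 = 2.
Cage k is given, which forces R3C5 = 5.
5 is placed in column 5, leaving R4C5 = 3.
Cage j is given, so R5C3 = 3.
2 is placed in column 4; hence R5C4 = 4.
Row 5 now contains 4, which forces R5C5 = 2.
The 3 cells of cage c must have product 15; hence R1C3 = 5.
Cage c needs product 15; hence R1C4 = 3.
3 is placed in column 5, which forces R1C5 = 1.
The 3 cells of cage a must have product 6; hence R2C3 = 2.
Column 4 now contains 4, leaving R2C4 = 1.
Cage i needs two cells with product 4, which forces R2C5 = 4.
Cage a needs product 6, which forces R3C2 = 3.
Column 3 already has 3, so R3C3 = 1.
2 is placed in column 3, so R4C3 = 4.
Row 4 already has 3, which forces R4C4 = 5.
2 is placed in row 5, leaving R5C2 = 1.
Cage g needs product 120, which forces R2C1 = 3.
3 is placed in column 2; hence R2C2 = 5.
Row 3 now contains 1; hence R3C1 = 4.
5 is placed in row 4, which forces R4C1 = 1.
Row 4 already has 4, which forces R4C2 = 2.
1 is placed in row 5, which forces R5C1 = 5.
4 is placed in column 1; hence R1C1 = 2.
Column 2 now contains 2, which forces R1C2 = 4.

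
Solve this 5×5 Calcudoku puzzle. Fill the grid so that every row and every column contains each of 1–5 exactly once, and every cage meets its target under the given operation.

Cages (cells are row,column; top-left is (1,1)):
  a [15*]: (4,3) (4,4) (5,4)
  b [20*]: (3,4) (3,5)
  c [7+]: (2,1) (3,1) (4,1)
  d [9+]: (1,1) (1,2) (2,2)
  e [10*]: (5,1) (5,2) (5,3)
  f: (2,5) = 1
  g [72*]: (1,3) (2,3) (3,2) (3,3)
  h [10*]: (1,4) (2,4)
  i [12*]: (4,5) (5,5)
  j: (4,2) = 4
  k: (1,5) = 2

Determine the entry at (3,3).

2

K is a freebie, leaving (1,5) = 2.
Cage f is a single given cell, leaving (2,5) = 1.
Cage g has product 72; hence (3,2) = 3.
J is a freebie; hence (4,2) = 4.
4 is placed in row 4, which forces (4,5) = 3.
3 is placed in column 5; hence (5,5) = 4.
Cage d has sum 9; hence (1,1) = 3.
Cage d has sum 9; hence (1,2) = 1.
3 is placed in row 1, which forces (1,3) = 4.
2 is placed in row 1, so (1,4) = 5.
The 3 cells of cage d must have sum 9; hence (2,2) = 5.
Cage h's pair has product 10, so (2,4) = 2.
4 is placed in column 3; hence (3,3) = 2.
The two cells of cage b must have product 20, so (3,4) = 4.
Column 5 now contains 4, which forces (3,5) = 5.
5 is placed in column 4; hence (4,4) = 1.
Column 2 now contains 5, leaving (5,2) = 2.
The 3 cells of cage a must have product 15, which forces (5,4) = 3.
Row 2 now contains 2, leaving (2,1) = 4.
Row 2 now contains 2, so (2,3) = 3.
Row 3 already has 4, leaving (3,1) = 1.
1 is placed in row 4, leaving (4,1) = 2.
1 is placed in row 4; hence (4,3) = 5.
Column 1 now contains 1, so (5,1) = 5.
5 is placed in column 3; hence (5,3) = 1.
Filled in: 3 1 4 5 2 / 4 5 3 2 1 / 1 3 2 4 5 / 2 4 5 1 3 / 5 2 1 3 4.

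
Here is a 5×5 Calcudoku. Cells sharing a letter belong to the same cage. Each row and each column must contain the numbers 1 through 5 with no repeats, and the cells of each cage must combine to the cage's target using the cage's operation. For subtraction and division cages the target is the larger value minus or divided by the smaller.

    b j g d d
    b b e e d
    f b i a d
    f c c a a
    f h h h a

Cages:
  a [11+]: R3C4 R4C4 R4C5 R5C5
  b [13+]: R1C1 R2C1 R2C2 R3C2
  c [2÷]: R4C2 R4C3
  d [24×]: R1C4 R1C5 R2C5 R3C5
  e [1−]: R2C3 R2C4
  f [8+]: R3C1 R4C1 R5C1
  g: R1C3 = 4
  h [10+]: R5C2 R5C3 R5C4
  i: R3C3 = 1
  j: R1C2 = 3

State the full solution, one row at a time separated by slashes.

Cage j is a single given cell, which forces R1C2 = 3.
G is a freebie, which forces R1C3 = 4.
Cage i is a single given cell; hence R3C3 = 1.
Column 3 now contains 1; hence R4C3 = 2.
The only place for 5 in row 1 is R1C1.
The only place for 2 in column 1 is R2C1.
Row 2 already has 2, so R2C4 = 4.
4 is placed in row 2, which forces R2C5 = 3.
Column 5 already has 3, so R3C5 = 4.
4 is placed in row 2; hence R2C2 = 1.
Row 2 already has 3, which forces R2C3 = 5.
Row 3 already has 4, so R3C1 = 3.
The 4 cells of cage b must have sum 13, so R3C2 = 5.
Row 3 now contains 5, so R3C4 = 2.
Column 2 now contains 1, so R4C2 = 4.
Column 2 already has 4, leaving R5C2 = 2.
5 is placed in column 3, so R5C3 = 3.
Column 4 now contains 2, so R1C4 = 1.
The 4 cells of cage d must have product 24, leaving R1C5 = 2.
4 is placed in row 4, so R4C1 = 1.
Cage a needs sum 11, so R4C4 = 3.
Row 4 now contains 1, so R4C5 = 5.
Cage f needs sum 8, leaving R5C1 = 4.
The 3 cells of cage h must have sum 10, which forces R5C4 = 5.
Column 5 now contains 5; hence R5C5 = 1.

5 3 4 1 2 / 2 1 5 4 3 / 3 5 1 2 4 / 1 4 2 3 5 / 4 2 3 5 1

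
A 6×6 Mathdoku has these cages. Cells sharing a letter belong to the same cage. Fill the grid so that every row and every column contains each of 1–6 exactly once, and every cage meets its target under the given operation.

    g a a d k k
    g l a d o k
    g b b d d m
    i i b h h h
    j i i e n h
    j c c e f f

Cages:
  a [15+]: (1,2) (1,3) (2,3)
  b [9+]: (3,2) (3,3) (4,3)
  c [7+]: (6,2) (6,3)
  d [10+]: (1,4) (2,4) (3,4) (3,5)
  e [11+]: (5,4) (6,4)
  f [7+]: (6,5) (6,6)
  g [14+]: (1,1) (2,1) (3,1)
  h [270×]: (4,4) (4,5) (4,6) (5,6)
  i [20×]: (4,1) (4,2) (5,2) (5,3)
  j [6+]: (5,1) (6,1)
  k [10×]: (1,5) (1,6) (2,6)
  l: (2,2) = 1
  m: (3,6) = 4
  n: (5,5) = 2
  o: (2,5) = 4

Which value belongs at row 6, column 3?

L is a freebie, which forces (2,2) = 1.
O is a freebie, leaving (2,5) = 4.
Cage m is given; hence (3,6) = 4.
Cage n is a single given cell; hence (5,5) = 2.
The 4 cells of cage h must have product 270; hence (5,6) = 3.
The 4 cells of cage i must have product 20; hence (4,1) = 1.
Cage i has product 20, which forces (5,3) = 1.
Cage j needs two cells with sum 6, which forces (5,1) = 4.
Row 5 now contains 4, so (5,2) = 5.
5 is placed in row 5; hence (5,4) = 6.
The two cells of cage j must have sum 6, which forces (6,1) = 2.
Column 4 already has 6; hence (6,4) = 5.
Cage d has sum 10, which forces (1,4) = 4.
5 is placed in column 2, so (4,2) = 4.
Row 4 now contains 4, which forces (4,3) = 2.
Column 4 already has 5, leaving (4,4) = 3.
Column 2 now contains 4, so (6,2) = 3.
3 is placed in row 6, leaving (6,3) = 4.
Row 1 already has 4, leaving (1,2) = 6.
Cage a needs sum 15, leaving (1,3) = 3.
The 3 cells of cage a must have sum 15, which forces (2,3) = 6.
Column 4 now contains 3, leaving (2,4) = 2.
Row 2 already has 2, which forces (2,6) = 5.
Column 2 now contains 3, leaving (3,2) = 2.
Cage b needs sum 9, so (3,3) = 5.
Cage d has sum 10, leaving (3,4) = 1.
The 4 cells of cage d must have sum 10; hence (3,5) = 3.
5 is placed in column 6, which forces (4,6) = 6.
Column 6 now contains 6, leaving (6,6) = 1.
Row 1 now contains 3, leaving (1,1) = 5.
Cage k needs product 10, so (1,5) = 1.
Column 6 now contains 1; hence (1,6) = 2.
5 is placed in row 2, which forces (2,1) = 3.
Row 3 now contains 3, which forces (3,1) = 6.
Row 4 already has 6, so (4,5) = 5.
1 is placed in row 6; hence (6,5) = 6.
Filled in: 5 6 3 4 1 2 / 3 1 6 2 4 5 / 6 2 5 1 3 4 / 1 4 2 3 5 6 / 4 5 1 6 2 3 / 2 3 4 5 6 1.

4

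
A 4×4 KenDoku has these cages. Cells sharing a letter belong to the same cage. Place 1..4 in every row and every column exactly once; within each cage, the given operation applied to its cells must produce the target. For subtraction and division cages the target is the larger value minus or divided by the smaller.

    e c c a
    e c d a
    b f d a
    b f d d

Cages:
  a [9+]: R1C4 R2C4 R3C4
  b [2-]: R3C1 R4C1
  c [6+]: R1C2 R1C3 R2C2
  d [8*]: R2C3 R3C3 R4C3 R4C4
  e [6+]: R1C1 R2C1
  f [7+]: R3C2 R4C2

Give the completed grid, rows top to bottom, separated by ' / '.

Cage d needs product 8, leaving R4C4 = 1.
In column 1, 1 can only go at R3C1, so R3C1 = 1.
The 4 cells of cage d must have product 8, which forces R2C3 = 1.
The two cells of cage b must have difference 2, which forces R4C1 = 3.
3 is placed in row 4, leaving R4C2 = 4.
Row 4 already has 4, leaving R4C3 = 2.
Cage c has sum 6, so R1C2 = 1.
Column 3 now contains 2, so R1C3 = 3.
Cage c needs sum 6, leaving R2C2 = 2.
Column 2 now contains 4, which forces R3C2 = 3.
Column 3 now contains 2, leaving R3C3 = 4.
4 is placed in row 3; hence R3C4 = 2.
Cage e's pair has sum 6, leaving R1C1 = 2.
Column 4 already has 2, which forces R1C4 = 4.
2 is placed in row 2; hence R2C1 = 4.
The 3 cells of cage a must have sum 9; hence R2C4 = 3.

2 1 3 4 / 4 2 1 3 / 1 3 4 2 / 3 4 2 1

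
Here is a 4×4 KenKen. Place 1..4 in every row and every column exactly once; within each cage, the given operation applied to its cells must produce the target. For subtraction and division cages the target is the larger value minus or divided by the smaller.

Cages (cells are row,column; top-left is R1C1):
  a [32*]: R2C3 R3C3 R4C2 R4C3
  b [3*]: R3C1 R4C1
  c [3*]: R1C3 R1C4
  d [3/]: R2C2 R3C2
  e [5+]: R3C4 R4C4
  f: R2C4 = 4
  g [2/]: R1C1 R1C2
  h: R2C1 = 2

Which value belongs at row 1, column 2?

Cage h is given, which forces R2C1 = 2.
Cage f is given, so R2C4 = 4.
Cage a has product 32, so R4C2 = 4.
Cage g's pair has quotient 2, leaving R1C2 = 2.
Row 2 now contains 4, leaving R2C3 = 1.
The 4 cells of cage a must have product 32, leaving R3C3 = 4.
Cage a has product 32, so R4C3 = 2.
Row 4 already has 2; hence R4C4 = 3.
Column 3 already has 1, leaving R1C3 = 3.
Column 4 already has 3; hence R1C4 = 1.
1 is placed in row 2, leaving R2C2 = 3.
Cage b's pair has product 3, leaving R3C1 = 3.
Cage d needs two cells with quotient 3, which forces R3C2 = 1.
Column 4 already has 3, which forces R3C4 = 2.
Row 4 already has 3, which forces R4C1 = 1.
Row 1 now contains 1, so R1C1 = 4.
The full grid is 4 2 3 1 / 2 3 1 4 / 3 1 4 2 / 1 4 2 3.

2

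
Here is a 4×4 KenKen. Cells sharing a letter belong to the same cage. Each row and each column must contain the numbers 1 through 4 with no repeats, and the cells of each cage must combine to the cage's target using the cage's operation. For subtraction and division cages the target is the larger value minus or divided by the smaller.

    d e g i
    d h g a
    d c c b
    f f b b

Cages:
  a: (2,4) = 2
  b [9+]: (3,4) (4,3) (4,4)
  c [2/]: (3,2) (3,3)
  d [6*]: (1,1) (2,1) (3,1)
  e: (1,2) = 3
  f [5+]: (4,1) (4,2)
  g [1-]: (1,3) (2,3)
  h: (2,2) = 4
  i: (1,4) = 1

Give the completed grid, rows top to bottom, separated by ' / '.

E is a freebie; hence (1,2) = 3.
I is a freebie, so (1,4) = 1.
H is a freebie; hence (2,2) = 4.
A is a freebie, leaving (2,4) = 2.
Row 1 already has 1, leaving (1,1) = 2.
Row 1 already has 2; hence (1,3) = 4.
Cage b needs sum 9, leaving (4,3) = 2.
The two cells of cage g must have difference 1, so (2,3) = 3.
Cage c's pair has quotient 2, leaving (3,2) = 2.
2 is placed in column 3, so (3,3) = 1.
Cage f's pair has sum 5, so (4,1) = 4.
Row 4 already has 2, so (4,2) = 1.
Row 4 now contains 4, leaving (4,4) = 3.
Row 2 now contains 3, so (2,1) = 1.
Row 3 already has 1, which forces (3,1) = 3.
Column 4 now contains 3, leaving (3,4) = 4.

2 3 4 1 / 1 4 3 2 / 3 2 1 4 / 4 1 2 3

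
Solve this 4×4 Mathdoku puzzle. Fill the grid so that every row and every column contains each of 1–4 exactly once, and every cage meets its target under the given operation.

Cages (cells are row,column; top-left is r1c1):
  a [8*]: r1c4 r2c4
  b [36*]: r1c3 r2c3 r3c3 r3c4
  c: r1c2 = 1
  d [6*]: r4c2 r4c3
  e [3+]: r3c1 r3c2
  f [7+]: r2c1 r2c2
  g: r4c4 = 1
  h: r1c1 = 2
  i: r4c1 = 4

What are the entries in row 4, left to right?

4 3 2 1

H is a freebie; hence r1c1 = 2.
Cage c is a single given cell; hence r1c2 = 1.
Row 1 already has 2, leaving r1c4 = 4.
Column 4 now contains 4, leaving r2c4 = 2.
Column 1 now contains 2, which forces r3c1 = 1.
Column 2 already has 1, so r3c2 = 2.
Row 3 now contains 1; hence r3c3 = 4.
Cage b has product 36; hence r3c4 = 3.
Cage i is a single given cell, leaving r4c1 = 4.
Column 2 already has 2; hence r4c2 = 3.
Row 4 now contains 3; hence r4c3 = 2.
G is a freebie, which forces r4c4 = 1.
4 is placed in row 1, which forces r1c3 = 3.
Column 1 now contains 4, which forces r2c1 = 3.
3 is placed in column 2; hence r2c2 = 4.
Cage b needs product 36, leaving r2c3 = 1.
Completed grid: 2 1 3 4 / 3 4 1 2 / 1 2 4 3 / 4 3 2 1.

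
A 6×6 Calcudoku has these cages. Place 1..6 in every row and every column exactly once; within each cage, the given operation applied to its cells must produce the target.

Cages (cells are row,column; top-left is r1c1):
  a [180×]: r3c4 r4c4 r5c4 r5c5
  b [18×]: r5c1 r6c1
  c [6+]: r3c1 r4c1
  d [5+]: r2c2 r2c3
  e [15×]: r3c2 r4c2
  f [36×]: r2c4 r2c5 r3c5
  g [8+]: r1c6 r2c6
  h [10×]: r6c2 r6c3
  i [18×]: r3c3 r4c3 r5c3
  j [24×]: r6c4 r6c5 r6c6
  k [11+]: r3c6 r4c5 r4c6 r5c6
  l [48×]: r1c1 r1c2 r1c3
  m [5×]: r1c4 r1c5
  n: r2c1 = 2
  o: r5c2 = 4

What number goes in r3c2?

5

Cage n is given, so r2c1 = 2.
Cage o is given; hence r5c2 = 4.
The two cells of cage d must have sum 5; hence r2c2 = 1.
Cage d needs two cells with sum 5; hence r2c3 = 4.
Cage l has product 48, which forces r1c1 = 4.
Cage f needs product 36, so r3c5 = 2.
Row 1 needs a 3, and only r1c6 is open for it.
Cage g's pair has sum 8, leaving r2c6 = 5.
The 4 cells of cage k must have sum 11, so r3c6 = 4.
The 4 cells of cage k must have sum 11, which forces r4c5 = 4.
Cage j needs product 24, which forces r6c4 = 4.
The only place for 6 in column 2 is r1c2.
Row 1 now contains 6, leaving r1c3 = 2.
2 is placed in column 3; hence r6c3 = 5.
Row 6 already has 5, which forces r6c2 = 2.
In row 6, 3 can only go at r6c1, so r6c1 = 3.
Column 1 already has 3, so r5c1 = 6.
In column 4, 1 can only go at r1c4, so r1c4 = 1.
1 is placed in row 1, which forces r1c5 = 5.
Column 5 already has 5, so r5c5 = 3.
The 3 cells of cage f must have product 36, so r2c4 = 3.
Column 5 already has 3, which forces r2c5 = 6.
3 is placed in row 5, leaving r5c3 = 1.
1 is placed in row 5, so r5c6 = 2.
6 is placed in column 5; hence r6c5 = 1.
Row 6 already has 1; hence r6c6 = 6.
Cage a needs product 180, so r3c4 = 6.
The 4 cells of cage a must have product 180, which forces r4c4 = 2.
2 is placed in column 6; hence r4c6 = 1.
2 is placed in row 5, leaving r5c4 = 5.
The two cells of cage c must have sum 6, leaving r3c1 = 1.
Row 3 now contains 6; hence r3c3 = 3.
Row 4 now contains 1, which forces r4c1 = 5.
Row 4 already has 5; hence r4c2 = 3.
Cage i has product 18, which forces r4c3 = 6.
Row 3 now contains 3, so r3c2 = 5.
The full grid is 4 6 2 1 5 3 / 2 1 4 3 6 5 / 1 5 3 6 2 4 / 5 3 6 2 4 1 / 6 4 1 5 3 2 / 3 2 5 4 1 6.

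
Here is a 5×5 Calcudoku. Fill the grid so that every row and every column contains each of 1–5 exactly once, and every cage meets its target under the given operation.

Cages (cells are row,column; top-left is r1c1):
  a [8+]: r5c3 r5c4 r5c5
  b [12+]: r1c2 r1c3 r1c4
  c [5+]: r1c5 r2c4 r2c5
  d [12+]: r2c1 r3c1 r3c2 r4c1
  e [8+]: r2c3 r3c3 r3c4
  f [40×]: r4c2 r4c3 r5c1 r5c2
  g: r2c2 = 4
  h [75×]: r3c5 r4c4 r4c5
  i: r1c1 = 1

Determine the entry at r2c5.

Cage i is a single given cell; hence r1c1 = 1.
Row 1 already has 1, which forces r1c5 = 2.
Cage g is given, which forces r2c2 = 4.
Cage h has product 75, so r3c5 = 5.
Cage h needs product 75; hence r4c4 = 5.
Cage h has product 75, so r4c5 = 3.
The 3 cells of cage c must have sum 5; hence r2c4 = 2.
Column 5 already has 3, leaving r2c5 = 1.
1 is placed in column 5, which forces r5c5 = 4.
The 4 cells of cage f must have product 40, leaving r4c3 = 4.
Cage b needs sum 12, so r1c4 = 4.
Row 4 now contains 4; hence r4c1 = 2.
Row 4 already has 2; hence r4c2 = 1.
2 is placed in column 1, leaving r5c1 = 5.
Row 5 already has 5, so r5c2 = 2.
Column 1 now contains 5, which forces r2c1 = 3.
Row 2 already has 3, which forces r2c3 = 5.
Cage d has sum 12; hence r3c1 = 4.
2 is placed in column 2, so r3c2 = 3.
The 3 cells of cage e must have sum 8, so r3c3 = 2.
3 is placed in row 3, leaving r3c4 = 1.
Column 4 now contains 1, which forces r5c4 = 3.
3 is placed in column 2, so r1c2 = 5.
5 is placed in column 3, so r1c3 = 3.
3 is placed in row 5; hence r5c3 = 1.
Filled in: 1 5 3 4 2 / 3 4 5 2 1 / 4 3 2 1 5 / 2 1 4 5 3 / 5 2 1 3 4.

1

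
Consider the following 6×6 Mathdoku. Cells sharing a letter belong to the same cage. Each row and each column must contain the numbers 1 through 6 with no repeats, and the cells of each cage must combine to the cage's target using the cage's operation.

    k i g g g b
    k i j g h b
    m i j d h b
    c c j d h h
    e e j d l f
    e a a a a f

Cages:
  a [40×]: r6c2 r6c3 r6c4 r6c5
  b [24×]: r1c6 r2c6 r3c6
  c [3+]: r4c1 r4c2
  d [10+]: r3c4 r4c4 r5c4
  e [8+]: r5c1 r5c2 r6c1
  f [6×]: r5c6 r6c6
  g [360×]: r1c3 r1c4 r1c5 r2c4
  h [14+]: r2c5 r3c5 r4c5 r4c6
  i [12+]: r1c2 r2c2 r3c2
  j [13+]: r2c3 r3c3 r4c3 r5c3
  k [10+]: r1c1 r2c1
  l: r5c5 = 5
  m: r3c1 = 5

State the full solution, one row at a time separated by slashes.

4 1 3 5 6 2 / 6 5 1 4 2 3 / 5 6 2 1 3 4 / 1 2 6 3 4 5 / 2 3 4 6 5 1 / 3 4 5 2 1 6

Cage m is given, leaving r3c1 = 5.
L is a freebie, which forces r5c5 = 5.
In row 6, 6 can only go at r6c6, so r6c6 = 6.
Cage f's pair has product 6; hence r5c6 = 1.
In row 1, 1 can only go at r1c2, so r1c2 = 1.
Cage i needs sum 12, leaving r2c2 = 5.
Cage i has sum 12; hence r3c2 = 6.
The two cells of cage c must have sum 3, leaving r4c1 = 1.
Column 2 already has 1, so r4c2 = 2.
2 is placed in column 2, leaving r6c2 = 4.
Cage e needs sum 8, so r5c1 = 2.
4 is placed in column 2, leaving r5c2 = 3.
Cage e has sum 8, so r6c1 = 3.
Cage d has sum 10, which forces r3c4 = 1.
Cage j needs sum 13, which forces r2c3 = 1.
Cage a needs product 40, leaving r6c5 = 1.
The only place for 5 in column 6 is r4c6.
The 4 cells of cage j must have sum 13, so r3c3 = 2.
Row 4 now contains 5, so r4c4 = 3.
Row 4 now contains 3, which forces r4c5 = 4.
The 3 cells of cage d must have sum 10, leaving r5c4 = 6.
2 is placed in column 3, which forces r6c3 = 5.
5 is placed in row 6, so r6c4 = 2.
Cage g has product 360; hence r1c4 = 5.
Column 4 already has 6, leaving r2c4 = 4.
The 4 cells of cage h must have sum 14; hence r2c5 = 2.
Row 2 now contains 2, so r2c6 = 3.
4 is placed in column 5, leaving r3c5 = 3.
Column 6 already has 3, which forces r3c6 = 4.
4 is placed in row 4, so r4c3 = 6.
Row 5 now contains 6; hence r5c3 = 4.
Cage k's pair has sum 10; hence r1c1 = 4.
6 is placed in column 3; hence r1c3 = 3.
Column 5 already has 3, leaving r1c5 = 6.
4 is placed in column 6; hence r1c6 = 2.
Row 2 now contains 4, so r2c1 = 6.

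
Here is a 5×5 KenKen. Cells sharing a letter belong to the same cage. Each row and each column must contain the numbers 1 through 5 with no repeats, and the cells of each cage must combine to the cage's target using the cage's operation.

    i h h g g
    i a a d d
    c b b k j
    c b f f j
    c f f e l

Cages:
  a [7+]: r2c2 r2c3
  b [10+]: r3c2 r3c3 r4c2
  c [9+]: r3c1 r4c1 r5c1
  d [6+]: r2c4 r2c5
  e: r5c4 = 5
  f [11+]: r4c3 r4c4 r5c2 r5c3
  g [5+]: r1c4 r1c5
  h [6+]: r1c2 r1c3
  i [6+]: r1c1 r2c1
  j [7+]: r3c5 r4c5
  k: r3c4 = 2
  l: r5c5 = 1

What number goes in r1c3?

K is a freebie, which forces r3c4 = 2.
E is a freebie, leaving r5c4 = 5.
Cage l is given, so r5c5 = 1.
In row 1, 3 can only go at r1c4, so r1c4 = 3.
Cage g needs two cells with sum 5, which forces r1c5 = 2.
2 is placed in column 5, so r2c5 = 5.
Cage d needs two cells with sum 6, so r2c4 = 1.
1 is placed in column 4, so r4c4 = 4.
Row 4 already has 4, which forces r4c5 = 3.
Cage i's pair has sum 6; hence r1c1 = 4.
Row 2 already has 1, so r2c1 = 2.
Column 5 now contains 3, leaving r3c5 = 4.
Column 1 now contains 4; hence r5c1 = 3.
Cage b needs sum 10, leaving r4c2 = 2.
Cage f needs sum 11, leaving r4c3 = 1.
2 is placed in column 2, leaving r5c2 = 4.
4 is placed in row 5, so r5c3 = 2.
The two cells of cage h must have sum 6, so r1c2 = 1.
Column 3 now contains 1, leaving r1c3 = 5.
4 is placed in column 2, so r2c2 = 3.
The two cells of cage a must have sum 7, leaving r2c3 = 4.
Cage c has sum 9; hence r3c1 = 1.
Column 2 already has 3, which forces r3c2 = 5.
Column 3 now contains 5, which forces r3c3 = 3.
Row 4 already has 1; hence r4c1 = 5.
Filled in: 4 1 5 3 2 / 2 3 4 1 5 / 1 5 3 2 4 / 5 2 1 4 3 / 3 4 2 5 1.

5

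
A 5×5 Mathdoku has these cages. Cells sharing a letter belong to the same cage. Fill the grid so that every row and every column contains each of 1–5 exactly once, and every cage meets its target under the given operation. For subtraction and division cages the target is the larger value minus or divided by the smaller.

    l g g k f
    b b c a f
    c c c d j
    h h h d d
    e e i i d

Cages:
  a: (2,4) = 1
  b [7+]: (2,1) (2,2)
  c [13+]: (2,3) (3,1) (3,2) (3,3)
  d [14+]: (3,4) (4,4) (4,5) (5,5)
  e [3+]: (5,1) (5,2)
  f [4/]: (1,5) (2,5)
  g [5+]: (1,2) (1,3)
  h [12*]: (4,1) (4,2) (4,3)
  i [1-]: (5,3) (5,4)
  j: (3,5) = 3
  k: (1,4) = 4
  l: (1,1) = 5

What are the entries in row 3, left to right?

Cage l is a single given cell, leaving (1,1) = 5.
K is a freebie, leaving (1,4) = 4.
4 is placed in row 1, so (1,5) = 1.
Cage a is a single given cell; hence (2,4) = 1.
1 is placed in column 5, so (2,5) = 4.
J is a freebie, so (3,5) = 3.
Cage b needs two cells with sum 7, leaving (2,1) = 2.
Cage b needs two cells with sum 7; hence (2,2) = 5.
Row 2 already has 5; hence (2,3) = 3.
Column 1 already has 2, so (5,1) = 1.
Row 5 now contains 1, so (5,2) = 2.
Row 5 now contains 2; hence (5,3) = 4.
Row 5 now contains 2; hence (5,5) = 5.
2 is placed in column 2, leaving (1,2) = 3.
Column 3 already has 3, leaving (1,3) = 2.
Column 1 now contains 1, leaving (3,1) = 4.
Cage c has sum 13, which forces (3,2) = 1.
The 4 cells of cage c must have sum 13, so (3,3) = 5.
Cage d has sum 14, leaving (3,4) = 2.
4 is placed in column 1; hence (4,1) = 3.
Column 2 now contains 3, which forces (4,2) = 4.
4 is placed in column 3; hence (4,3) = 1.
The 4 cells of cage d must have sum 14; hence (4,4) = 5.
Column 5 already has 5, so (4,5) = 2.
Row 5 already has 5, so (5,4) = 3.
Filled in: 5 3 2 4 1 / 2 5 3 1 4 / 4 1 5 2 3 / 3 4 1 5 2 / 1 2 4 3 5.

4 1 5 2 3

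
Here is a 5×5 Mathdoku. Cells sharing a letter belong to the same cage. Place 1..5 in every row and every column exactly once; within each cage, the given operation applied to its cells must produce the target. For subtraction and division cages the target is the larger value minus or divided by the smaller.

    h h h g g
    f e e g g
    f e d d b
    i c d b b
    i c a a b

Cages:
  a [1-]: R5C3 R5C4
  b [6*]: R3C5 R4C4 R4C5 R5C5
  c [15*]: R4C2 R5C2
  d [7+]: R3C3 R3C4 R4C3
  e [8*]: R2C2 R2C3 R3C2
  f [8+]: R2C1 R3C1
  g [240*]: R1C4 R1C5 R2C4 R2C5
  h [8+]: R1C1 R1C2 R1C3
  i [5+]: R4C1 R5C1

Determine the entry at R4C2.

Cage b needs product 6, so R4C4 = 1.
The only place for 5 in row 3 is R3C1.
Column 1 already has 5; hence R2C1 = 3.
Cage i's pair has sum 5; hence R4C1 = 4.
Cage i needs two cells with sum 5, so R5C1 = 1.
Column 1 already has 1, which forces R1C1 = 2.
The 4 cells of cage b must have product 6, which forces R3C5 = 1.
Row 3 now contains 1; hence R3C3 = 3.
Cage d has sum 7, so R3C4 = 2.
Cage d has sum 7; hence R4C3 = 2.
2 is placed in row 4, leaving R4C5 = 3.
Column 5 now contains 3, which forces R5C5 = 2.
The 4 cells of cage g must have product 240, leaving R1C4 = 3.
Column 5 now contains 3; hence R1C5 = 4.
Cage e has product 8, leaving R2C2 = 2.
The 3 cells of cage e must have product 8, leaving R2C3 = 1.
Cage g has product 240, which forces R2C4 = 4.
Cage g needs product 240, leaving R2C5 = 5.
2 is placed in row 3, leaving R3C2 = 4.
Row 4 now contains 3, so R4C2 = 5.
Cage c needs two cells with product 15, which forces R5C2 = 3.
Column 4 now contains 4, which forces R5C4 = 5.
5 is placed in column 2, which forces R1C2 = 1.
Column 3 now contains 1; hence R1C3 = 5.
5 is placed in row 5, so R5C3 = 4.
Completed grid: 2 1 5 3 4 / 3 2 1 4 5 / 5 4 3 2 1 / 4 5 2 1 3 / 1 3 4 5 2.

5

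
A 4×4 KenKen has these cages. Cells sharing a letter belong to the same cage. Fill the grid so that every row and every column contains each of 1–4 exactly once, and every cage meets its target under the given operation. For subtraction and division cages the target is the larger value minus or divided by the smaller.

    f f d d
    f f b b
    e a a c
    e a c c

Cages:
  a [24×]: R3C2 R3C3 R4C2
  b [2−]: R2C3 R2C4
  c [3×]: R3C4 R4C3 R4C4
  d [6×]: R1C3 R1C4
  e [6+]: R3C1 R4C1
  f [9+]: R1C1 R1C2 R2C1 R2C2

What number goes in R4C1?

4

Cage c has product 3, leaving R3C4 = 1.
Cage c has product 3, leaving R4C3 = 1.
The 3 cells of cage c must have product 3, leaving R4C4 = 3.
The two cells of cage d must have product 6, which forces R1C3 = 3.
Column 4 already has 3; hence R1C4 = 2.
Column 4 already has 2, leaving R2C4 = 4.
4 is placed in row 2; hence R2C3 = 2.
Cage a has product 24, so R3C2 = 3.
2 is placed in column 3, so R3C3 = 4.
Cage f needs sum 9; hence R1C1 = 1.
The 4 cells of cage f must have sum 9, which forces R1C2 = 4.
Cage f has sum 9, leaving R2C1 = 3.
Column 2 already has 3, which forces R2C2 = 1.
Row 3 now contains 4, so R3C1 = 2.
Cage e needs two cells with sum 6, so R4C1 = 4.
Cage a has product 24, so R4C2 = 2.
Completed grid: 1 4 3 2 / 3 1 2 4 / 2 3 4 1 / 4 2 1 3.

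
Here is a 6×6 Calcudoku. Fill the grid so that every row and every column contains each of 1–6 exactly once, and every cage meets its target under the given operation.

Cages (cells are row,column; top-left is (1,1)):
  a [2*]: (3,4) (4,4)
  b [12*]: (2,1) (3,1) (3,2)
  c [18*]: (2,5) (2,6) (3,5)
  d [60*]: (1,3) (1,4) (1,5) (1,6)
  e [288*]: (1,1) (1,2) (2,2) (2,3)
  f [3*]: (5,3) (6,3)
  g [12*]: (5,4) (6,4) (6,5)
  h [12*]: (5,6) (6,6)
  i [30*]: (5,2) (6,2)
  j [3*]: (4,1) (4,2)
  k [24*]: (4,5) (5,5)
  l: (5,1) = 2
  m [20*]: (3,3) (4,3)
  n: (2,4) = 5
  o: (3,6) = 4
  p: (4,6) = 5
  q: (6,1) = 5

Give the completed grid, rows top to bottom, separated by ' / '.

4 3 2 6 5 1 / 1 4 6 5 2 3 / 6 2 5 1 3 4 / 3 1 4 2 6 5 / 2 5 1 3 4 6 / 5 6 3 4 1 2

Cage n is given, so (2,4) = 5.
Cage o is given, so (3,6) = 4.
Cage p is a single given cell; hence (4,6) = 5.
L is a freebie, which forces (5,1) = 2.
Cage q is given, so (6,1) = 5.
Row 6 now contains 5, which forces (6,2) = 6.
4 is placed in row 3, which forces (3,3) = 5.
Row 4 already has 5; hence (4,3) = 4.
Row 4 already has 4, so (4,5) = 6.
Column 2 now contains 6, so (5,2) = 5.
Column 5 now contains 6, leaving (5,5) = 4.
Cage h needs two cells with product 12, which forces (5,6) = 6.
The two cells of cage h must have product 12, leaving (6,6) = 2.
Cage d has product 60, so (1,5) = 5.
Column 3 already has 4; hence (2,3) = 6.
The 3 cells of cage c must have product 18, leaving (2,5) = 2.
Cage c needs product 18, which forces (2,6) = 3.
Cage c has product 18; hence (3,5) = 3.
The 3 cells of cage g must have product 12, which forces (6,4) = 4.
3 is placed in column 5, which forces (6,5) = 1.
Cage d has product 60; hence (1,3) = 2.
Cage d has product 60; hence (1,4) = 6.
3 is placed in column 6; hence (1,6) = 1.
Cage b has product 12, leaving (2,1) = 1.
2 is placed in row 2, leaving (2,2) = 4.
The 3 cells of cage b must have product 12, so (3,1) = 6.
The 3 cells of cage b must have product 12, which forces (3,2) = 2.
Row 3 already has 2; hence (3,4) = 1.
1 is placed in column 1, so (4,1) = 3.
3 is placed in row 4; hence (4,2) = 1.
Column 4 already has 1, which forces (4,4) = 2.
The two cells of cage f must have product 3, so (5,3) = 1.
Cage g has product 12, leaving (5,4) = 3.
Row 6 already has 1, leaving (6,3) = 3.
Row 1 now contains 6, leaving (1,1) = 4.
Row 1 now contains 2; hence (1,2) = 3.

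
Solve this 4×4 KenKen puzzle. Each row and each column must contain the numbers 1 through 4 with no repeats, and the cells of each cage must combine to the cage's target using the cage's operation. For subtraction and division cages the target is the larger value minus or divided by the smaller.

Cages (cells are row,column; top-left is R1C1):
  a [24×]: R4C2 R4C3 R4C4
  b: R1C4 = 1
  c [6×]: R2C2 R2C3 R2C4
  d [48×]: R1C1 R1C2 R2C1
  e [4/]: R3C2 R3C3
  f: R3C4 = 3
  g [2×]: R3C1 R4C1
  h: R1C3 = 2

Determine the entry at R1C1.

Cage d needs product 48, leaving R1C1 = 3.
Cage d needs product 48, which forces R1C2 = 4.
Cage h is a single given cell, so R1C3 = 2.
Cage b is a single given cell, leaving R1C4 = 1.
The 3 cells of cage d must have product 48, so R2C1 = 4.
4 is placed in column 2, leaving R3C2 = 1.
1 is placed in row 3, so R3C3 = 4.
Cage f is given, leaving R3C4 = 3.
Column 3 now contains 4, so R4C3 = 3.
Cage c has product 6; hence R2C2 = 3.
3 is placed in column 3, so R2C3 = 1.
Column 4 already has 3, leaving R2C4 = 2.
1 is placed in row 3, leaving R3C1 = 2.
Cage g's pair has product 2, leaving R4C1 = 1.
3 is placed in row 4, so R4C2 = 2.
Cage a needs product 24; hence R4C4 = 4.
Filled in: 3 4 2 1 / 4 3 1 2 / 2 1 4 3 / 1 2 3 4.

3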